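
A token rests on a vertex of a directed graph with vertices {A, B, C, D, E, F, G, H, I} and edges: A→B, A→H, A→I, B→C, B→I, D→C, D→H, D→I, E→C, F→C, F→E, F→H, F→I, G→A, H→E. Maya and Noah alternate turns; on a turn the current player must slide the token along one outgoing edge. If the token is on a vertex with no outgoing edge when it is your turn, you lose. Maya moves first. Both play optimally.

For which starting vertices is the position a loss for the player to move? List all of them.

Use the standard recursion: the mover loses at a terminal position; elsewhere, the mover wins exactly when some move hands the opponent an L position.
Every edge goes from a vertex to one that appears earlier in the order I, C, E, H, F, D, B, A, G, so processing vertices in that order labels each vertex after all of its successors.
I: no outgoing edge → L
C: no outgoing edge → L
E: can move to C, which is L ⇒ W
H: the only move is to E(W), a W ⇒ L
F: can move to H, which is L ⇒ W
D: can move to H, which is L ⇒ W
B: can move to C, which is L ⇒ W
A: can move to H, which is L ⇒ W
G: the only move is to A(W), a W ⇒ L
Reading off the rows marked L gives the requested list; there are 4 such vertices.

C, G, H, I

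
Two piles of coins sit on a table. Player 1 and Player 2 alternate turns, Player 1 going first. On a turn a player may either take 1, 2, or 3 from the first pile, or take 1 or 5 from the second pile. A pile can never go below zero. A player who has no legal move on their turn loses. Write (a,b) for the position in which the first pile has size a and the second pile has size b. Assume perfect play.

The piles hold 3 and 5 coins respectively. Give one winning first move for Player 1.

Compute win/loss labels from the base case upward. A position with no move is L. Any other position is W if it can reach an L in one move, else L.
No move ever increases a pile, so every position that can arise here has a ≤ 3 and b ≤ 5; it is enough to label the cells with 0 ≤ a ≤ 3 and 0 ≤ b ≤ 5.
Every move lowers a or b (never raises either), so fill the grid row by row in increasing a, and left to right within a row: each cell's successors are then already labelled.
      b=0  b=1  b=2  b=3  b=4  b=5
a=0:    L    W    L    W    L    W
a=1:    W    L    W    L    W    L
a=2:    W    W    W    W    W    W
a=3:    W    W    W    W    W    W
Cells with no legal move (terminal, hence L): (0,0).
The remaining L cells, each justified by listing all of its moves:
(0,2): →(0,1)(W) only, which is W, so L
(0,4): →(0,3)(W) only, which is W, so L
(1,1): →(0,1)(W), (1,0)(W) — all W, so L
(1,3): →(0,3)(W), (1,2)(W) — all W, so L
(1,5): →(0,5)(W), (1,4)(W), (1,0)(W) — all W, so L
Every other cell has at least one move into one of the L cells above, so it is W.
From (3,5), the L positions reachable in one move are: (1,5).

Move to (1,5).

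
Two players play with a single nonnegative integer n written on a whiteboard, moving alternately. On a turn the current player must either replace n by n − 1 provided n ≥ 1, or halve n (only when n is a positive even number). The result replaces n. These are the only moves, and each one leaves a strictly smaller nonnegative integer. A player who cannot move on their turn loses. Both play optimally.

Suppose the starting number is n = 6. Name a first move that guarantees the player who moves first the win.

Positions with no move are L. A position that does have a move is losing for the player to move precisely when every available move leads to a winning position for the opponent. Fill in the labels:
n=0: no move → L
n=1: W (go to 0, an L position)
n=2: L (sole option 1(W) is W)
n=3: W (go to 2, an L position)
n=4: W (go to 2, an L position)
n=5: L (sole option 4(W) is W)
n=6: W (go to 5, an L position)
From 6, the L positions reachable in one move are: 5.

Move to 5.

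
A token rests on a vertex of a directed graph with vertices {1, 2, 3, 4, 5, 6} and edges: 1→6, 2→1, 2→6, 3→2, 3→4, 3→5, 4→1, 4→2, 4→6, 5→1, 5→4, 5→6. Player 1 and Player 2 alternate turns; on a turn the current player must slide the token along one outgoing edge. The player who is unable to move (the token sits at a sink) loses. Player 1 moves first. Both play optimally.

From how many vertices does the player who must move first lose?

2

Compute win/loss labels from the base case upward. A position with no move is L. Any other position is W if it can reach an L in one move, else L.
Every edge goes from a vertex to one that appears earlier in the order 6, 1, 2, 4, 5, 3, so processing vertices in that order labels each vertex after all of its successors.
6: no outgoing edge → L
1: reaches L-position 6 → W
2: reaches L-position 6 → W
4: reaches L-position 6 → W
5: reaches L-position 6 → W
3: only reaches 5(W), 4(W), 2(W), all W → L
The L vertices are 3, 6; that is 2 in all.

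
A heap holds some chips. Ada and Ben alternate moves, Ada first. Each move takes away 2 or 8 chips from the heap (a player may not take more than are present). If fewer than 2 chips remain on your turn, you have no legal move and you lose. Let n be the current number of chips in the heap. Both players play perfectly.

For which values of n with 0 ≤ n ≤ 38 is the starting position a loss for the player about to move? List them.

0, 1, 4, 5, 10, 11, 14, 15, 20, 21, 24, 25, 30, 31, 34, 35

Compute win/loss labels from the base case upward. A position with no move is L. Any other position is W if it can reach an L in one move, else L.
n=0: no move → L
n=1: no move → L
n=2: W (go to 0, an L position)
n=3: W (go to 1, an L position)
n=4: L (sole option 2(W) is W)
n=5: L (sole option 3(W) is W)
n=6: W (go to 4, an L position)
n=7: W (go to 5, an L position)
n=8: W (go to 0, an L position)
n=9: W (go to 1, an L position)
n=10: L (options 8(W), 2(W) are all W)
n=11: L (options 9(W), 3(W) are all W)
n=12: W (go to 10, an L position)
n=13: W (go to 11, an L position)
n=14: L (options 12(W), 6(W) are all W)
n=15: L (options 13(W), 7(W) are all W)
n=16: W (go to 14, an L position)
n=17: W (go to 15, an L position)
n=18: W (go to 10, an L position)
n=19: W (go to 11, an L position)
n=20: L (options 18(W), 12(W) are all W)
n=21: L (options 19(W), 13(W) are all W)
n=22: W (go to 20, an L position)
n=23: W (go to 21, an L position)
n=24: L (options 22(W), 16(W) are all W)
n=25: L (options 23(W), 17(W) are all W)
n=26: W (go to 24, an L position)
n=27: W (go to 25, an L position)
n=28: W (go to 20, an L position)
n=29: W (go to 21, an L position)
n=30: L (options 28(W), 22(W) are all W)
n=31: L (options 29(W), 23(W) are all W)
n=32: W (go to 30, an L position)
n=33: W (go to 31, an L position)
n=34: L (options 32(W), 26(W) are all W)
n=35: L (options 33(W), 27(W) are all W)
n=36: W (go to 34, an L position)
n=37: W (go to 35, an L position)
n=38: W (go to 30, an L position)
Reading off the rows marked L gives the requested list; there are 16 such values of n.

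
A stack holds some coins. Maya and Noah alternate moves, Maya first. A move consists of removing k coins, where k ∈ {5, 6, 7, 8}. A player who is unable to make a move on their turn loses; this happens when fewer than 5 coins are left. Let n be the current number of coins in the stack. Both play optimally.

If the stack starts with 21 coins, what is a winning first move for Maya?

Compute win/loss labels from the base case upward. A position with no move is L. Any other position is W if it can reach an L in one move, else L.
n=0: no move → L
n=1: no move → L
n=2: no move → L
n=3: no move → L
n=4: no move → L
n=5: →0(L), so W
n=6: →1(L), so W
n=7: →2(L), so W
n=8: →3(L), so W
n=9: →4(L), so W
n=10: →4(L), so W
n=11: →4(L), so W
n=12: →4(L), so W
n=13: →8(W), 7(W), 6(W), 5(W) — all W, so L
n=14: →9(W), 8(W), 7(W), 6(W) — all W, so L
n=15: →10(W), 9(W), 8(W), 7(W) — all W, so L
n=16: →11(W), 10(W), 9(W), 8(W) — all W, so L
n=17: →12(W), 11(W), 10(W), 9(W) — all W, so L
n=18: →13(L), so W
n=19: →14(L), so W
n=20: →15(L), so W
n=21: →16(L), so W
From 21, the L positions reachable in one move are: 16, 15, 14, 13. Any move reaching one of these is winning.

Remove 5, leaving 16.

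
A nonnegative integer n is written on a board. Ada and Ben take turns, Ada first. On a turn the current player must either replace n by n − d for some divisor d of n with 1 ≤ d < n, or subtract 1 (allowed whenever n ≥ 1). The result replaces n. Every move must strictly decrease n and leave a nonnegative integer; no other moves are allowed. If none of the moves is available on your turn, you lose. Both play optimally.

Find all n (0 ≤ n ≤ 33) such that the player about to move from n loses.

0, 2, 5, 7, 9, 11, 13, 15, 17, 19, 21, 23, 25, 27, 29, 31, 33

Use the standard recursion: the mover loses at a terminal position; elsewhere, the mover wins exactly when some move hands the opponent an L position.
n=0: no move → L
n=1: →0(L), so W
n=2: →1(W) only, which is W, so L
n=3: →2(L), so W
n=4: →2(L), so W
n=5: →4(W) only, which is W, so L
n=6: →5(L), so W
n=7: →6(W) only, which is W, so L
n=8: →7(L), so W
n=9: →6(W), 8(W) — all W, so L
n=10: →5(L), so W
n=11: →10(W) only, which is W, so L
n=12: →9(L), so W
n=13: →12(W) only, which is W, so L
n=14: →7(L), so W
n=15: →10(W), 12(W), 14(W) — all W, so L
n=16: →15(L), so W
n=17: →16(W) only, which is W, so L
n=18: →9(L), so W
n=19: →18(W) only, which is W, so L
n=20: →15(L), so W
n=21: →14(W), 18(W), 20(W) — all W, so L
n=22: →11(L), so W
n=23: →22(W) only, which is W, so L
n=24: →21(L), so W
n=25: →20(W), 24(W) — all W, so L
n=26: →13(L), so W
n=27: →18(W), 24(W), 26(W) — all W, so L
n=28: →21(L), so W
n=29: →28(W) only, which is W, so L
n=30: →15(L), so W
n=31: →30(W) only, which is W, so L
n=32: →31(L), so W
n=33: →22(W), 30(W), 32(W) — all W, so L
The losing starting values of n are exactly the entries labelled L in this table (17 of them).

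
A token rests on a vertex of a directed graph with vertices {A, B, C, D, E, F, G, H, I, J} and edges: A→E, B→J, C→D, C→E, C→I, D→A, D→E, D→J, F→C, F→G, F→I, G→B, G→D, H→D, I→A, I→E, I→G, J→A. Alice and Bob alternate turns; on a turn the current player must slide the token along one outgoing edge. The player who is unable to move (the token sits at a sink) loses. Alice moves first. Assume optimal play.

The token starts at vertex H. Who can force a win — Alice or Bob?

Build the W/L table. Terminal = L. A non-terminal position is W if it has a move to some L; otherwise it is L.
Every edge goes from a vertex to one that appears earlier in the order E, A, J, D, B, G, I, C, H, F, so processing vertices in that order labels each vertex after all of its successors.
E: no outgoing edge → L
A: can move to E, which is L ⇒ W
J: the only move is to A(W), a W ⇒ L
D: can move to J, which is L ⇒ W
B: can move to J, which is L ⇒ W
G: moves to B(W), D(W); every one is W ⇒ L
I: can move to G, which is L ⇒ W
C: can move to E, which is L ⇒ W
H: the only move is to D(W), a W ⇒ L
F: can move to G, which is L ⇒ W
Every move from H reaches a W position, so the mover loses.

Bob wins.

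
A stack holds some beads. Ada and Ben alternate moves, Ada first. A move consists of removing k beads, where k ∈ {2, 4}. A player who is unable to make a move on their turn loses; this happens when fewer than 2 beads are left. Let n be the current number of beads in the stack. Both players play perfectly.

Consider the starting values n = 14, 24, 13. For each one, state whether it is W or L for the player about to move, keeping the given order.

14: W, 24: L, 13: L

Compute win/loss labels from the base case upward. A position with no move is L. Any other position is W if it can reach an L in one move, else L.
n=0: no move → L
n=1: no move → L
n=2: W (go to 0, an L position)
n=3: W (go to 1, an L position)
n=4: W (go to 0, an L position)
n=5: W (go to 1, an L position)
n=6: L (options 4(W), 2(W) are all W)
n=7: L (options 5(W), 3(W) are all W)
n=8: W (go to 6, an L position)
n=9: W (go to 7, an L position)
n=10: W (go to 6, an L position)
n=11: W (go to 7, an L position)
n=12: L (options 10(W), 8(W) are all W)
n=13: L (options 11(W), 9(W) are all W)
n=14: W (go to 12, an L position)
n=15: W (go to 13, an L position)
n=16: W (go to 12, an L position)
n=17: W (go to 13, an L position)
n=18: L (options 16(W), 14(W) are all W)
n=19: L (options 17(W), 15(W) are all W)
n=20: W (go to 18, an L position)
n=21: W (go to 19, an L position)
n=22: W (go to 18, an L position)
n=23: W (go to 19, an L position)
n=24: L (options 22(W), 20(W) are all W)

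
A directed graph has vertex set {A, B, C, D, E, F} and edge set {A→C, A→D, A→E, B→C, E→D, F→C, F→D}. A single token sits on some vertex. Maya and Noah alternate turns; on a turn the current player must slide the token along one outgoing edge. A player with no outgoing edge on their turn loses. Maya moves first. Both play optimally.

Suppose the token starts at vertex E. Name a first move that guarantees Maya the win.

Move to D.

Use the standard recursion: the mover loses at a terminal position; elsewhere, the mover wins exactly when some move hands the opponent an L position.
Every edge goes from a vertex to one that appears earlier in the order C, D, E, F, B, A, so processing vertices in that order labels each vertex after all of its successors.
C: no outgoing edge → L
D: no outgoing edge → L
E: →D(L), so W
F: →D(L), so W
B: →C(L), so W
A: →D(L), so W
From E, the L positions reachable in one move are: D.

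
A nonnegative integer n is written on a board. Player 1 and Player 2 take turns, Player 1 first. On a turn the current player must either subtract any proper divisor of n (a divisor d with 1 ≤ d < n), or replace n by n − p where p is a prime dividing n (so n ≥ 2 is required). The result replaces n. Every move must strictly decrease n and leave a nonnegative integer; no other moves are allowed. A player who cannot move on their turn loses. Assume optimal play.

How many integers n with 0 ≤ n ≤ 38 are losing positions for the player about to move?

Work bottom-up. With no move the player to move loses. Otherwise the position is W if at least one move leads to an L position for the opponent, and L if every move leads to a W.
n=0: no move → L
n=1: no move → L
n=2: can move to 0, which is L ⇒ W
n=3: can move to 0, which is L ⇒ W
n=4: moves to 2(W), 3(W); every one is W ⇒ L
n=5: can move to 0, which is L ⇒ W
n=6: can move to 4, which is L ⇒ W
n=7: can move to 0, which is L ⇒ W
n=8: can move to 4, which is L ⇒ W
n=9: moves to 6(W), 8(W); every one is W ⇒ L
n=10: can move to 9, which is L ⇒ W
n=11: can move to 0, which is L ⇒ W
n=12: can move to 9, which is L ⇒ W
n=13: can move to 0, which is L ⇒ W
n=14: moves to 7(W), 12(W), 13(W); every one is W ⇒ L
n=15: can move to 14, which is L ⇒ W
n=16: can move to 14, which is L ⇒ W
n=17: can move to 0, which is L ⇒ W
n=18: can move to 9, which is L ⇒ W
n=19: can move to 0, which is L ⇒ W
n=20: moves to 10(W), 15(W), 16(W), 18(W), 19(W); every one is W ⇒ L
n=21: can move to 14, which is L ⇒ W
n=22: can move to 20, which is L ⇒ W
n=23: can move to 0, which is L ⇒ W
n=24: can move to 20, which is L ⇒ W
n=25: can move to 20, which is L ⇒ W
n=26: moves to 13(W), 24(W), 25(W); every one is W ⇒ L
n=27: can move to 26, which is L ⇒ W
n=28: can move to 14, which is L ⇒ W
n=29: can move to 0, which is L ⇒ W
n=30: can move to 20, which is L ⇒ W
n=31: can move to 0, which is L ⇒ W
n=32: moves to 16(W), 24(W), 28(W), 30(W), 31(W); every one is W ⇒ L
n=33: can move to 32, which is L ⇒ W
n=34: can move to 32, which is L ⇒ W
n=35: moves to 28(W), 30(W), 34(W); every one is W ⇒ L
n=36: can move to 32, which is L ⇒ W
n=37: can move to 0, which is L ⇒ W
n=38: moves to 19(W), 36(W), 37(W); every one is W ⇒ L
L entries with 0 ≤ n ≤ 38: n = 0, 1, 4, 9, 14, 20, 26, 32, 35, 38; that makes 10.

10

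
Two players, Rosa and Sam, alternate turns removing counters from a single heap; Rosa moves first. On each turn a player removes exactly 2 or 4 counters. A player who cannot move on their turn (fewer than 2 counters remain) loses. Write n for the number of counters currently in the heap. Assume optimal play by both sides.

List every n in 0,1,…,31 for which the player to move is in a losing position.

Work bottom-up. With no move the player to move loses. Otherwise the position is W if at least one move leads to an L position for the opponent, and L if every move leads to a W.
n=0: no move → L
n=1: no move → L
n=2: →0(L), so W
n=3: →1(L), so W
n=4: →0(L), so W
n=5: →1(L), so W
n=6: →4(W), 2(W) — all W, so L
n=7: →5(W), 3(W) — all W, so L
n=8: →6(L), so W
n=9: →7(L), so W
n=10: →6(L), so W
n=11: →7(L), so W
n=12: →10(W), 8(W) — all W, so L
n=13: →11(W), 9(W) — all W, so L
n=14: →12(L), so W
n=15: →13(L), so W
n=16: →12(L), so W
n=17: →13(L), so W
n=18: →16(W), 14(W) — all W, so L
n=19: →17(W), 15(W) — all W, so L
n=20: →18(L), so W
n=21: →19(L), so W
n=22: →18(L), so W
n=23: →19(L), so W
n=24: →22(W), 20(W) — all W, so L
n=25: →23(W), 21(W) — all W, so L
n=26: →24(L), so W
n=27: →25(L), so W
n=28: →24(L), so W
n=29: →25(L), so W
n=30: →28(W), 26(W) — all W, so L
n=31: →29(W), 27(W) — all W, so L
Reading off the rows marked L gives the requested list; there are 12 such values of n.

0, 1, 6, 7, 12, 13, 18, 19, 24, 25, 30, 31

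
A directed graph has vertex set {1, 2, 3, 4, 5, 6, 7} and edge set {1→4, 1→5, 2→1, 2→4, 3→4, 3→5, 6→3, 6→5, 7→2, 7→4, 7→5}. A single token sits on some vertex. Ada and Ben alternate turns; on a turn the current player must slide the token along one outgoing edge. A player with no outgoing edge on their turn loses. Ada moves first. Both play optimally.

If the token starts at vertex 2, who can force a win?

Label each position W (a win for the player to move) or L (a loss). A position with no legal move is L; any other position is W exactly when some move reaches an L, and L when every move reaches a W.
Every edge goes from a vertex to one that appears earlier in the order 5, 4, 1, 2, 3, 6, 7, so processing vertices in that order labels each vertex after all of its successors.
5: no outgoing edge → L
4: no outgoing edge → L
1: →4(L), so W
2: →4(L), so W
3: →4(L), so W
6: →5(L), so W
7: →4(L), so W
The starting position 2 is W: Ada should move to 4, handing over an L position.

Ada wins.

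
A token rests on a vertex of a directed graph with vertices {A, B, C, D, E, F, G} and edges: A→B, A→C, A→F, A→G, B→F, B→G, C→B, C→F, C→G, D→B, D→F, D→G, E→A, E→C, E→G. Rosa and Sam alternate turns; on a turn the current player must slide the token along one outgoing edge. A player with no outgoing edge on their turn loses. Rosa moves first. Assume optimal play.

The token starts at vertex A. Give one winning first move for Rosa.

Move to G.

Use the standard recursion: the mover loses at a terminal position; elsewhere, the mover wins exactly when some move hands the opponent an L position.
Every edge goes from a vertex to one that appears earlier in the order F, G, B, C, A, D, E, so processing vertices in that order labels each vertex after all of its successors.
F: no outgoing edge → L
G: no outgoing edge → L
B: reaches L-position G → W
C: reaches L-position G → W
A: reaches L-position G → W
D: reaches L-position G → W
E: reaches L-position G → W
From A, the L positions reachable in one move are: G, F. Any move reaching one of these is winning.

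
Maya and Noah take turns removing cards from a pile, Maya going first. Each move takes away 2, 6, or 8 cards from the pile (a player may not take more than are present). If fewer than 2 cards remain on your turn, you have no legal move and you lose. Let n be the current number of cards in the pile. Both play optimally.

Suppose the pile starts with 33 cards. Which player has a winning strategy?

Noah wins.

Compute win/loss labels from the base case upward. A position with no move is L. Any other position is W if it can reach an L in one move, else L.
n=0: no move → L
n=1: no move → L
n=2: W (go to 0, an L position)
n=3: W (go to 1, an L position)
n=4: L (sole option 2(W) is W)
n=5: L (sole option 3(W) is W)
n=6: W (go to 4, an L position)
n=7: W (go to 5, an L position)
n=8: W (go to 0, an L position)
n=9: W (go to 1, an L position)
n=10: W (go to 4, an L position)
n=11: W (go to 5, an L position)
n=12: W (go to 4, an L position)
n=13: W (go to 5, an L position)
n=14: L (options 12(W), 8(W), 6(W) are all W)
n=15: L (options 13(W), 9(W), 7(W) are all W)
n=16: W (go to 14, an L position)
n=17: W (go to 15, an L position)
n=18: L (options 16(W), 12(W), 10(W) are all W)
n=19: L (options 17(W), 13(W), 11(W) are all W)
n=20: W (go to 18, an L position)
n=21: W (go to 19, an L position)
n=22: W (go to 14, an L position)
n=23: W (go to 15, an L position)
n=24: W (go to 18, an L position)
n=25: W (go to 19, an L position)
n=26: W (go to 18, an L position)
n=27: W (go to 19, an L position)
n=28: L (options 26(W), 22(W), 20(W) are all W)
n=29: L (options 27(W), 23(W), 21(W) are all W)
n=30: W (go to 28, an L position)
n=31: W (go to 29, an L position)
n=32: L (options 30(W), 26(W), 24(W) are all W)
n=33: L (options 31(W), 27(W), 25(W) are all W)
Every move from 33 reaches a W position, so the mover loses.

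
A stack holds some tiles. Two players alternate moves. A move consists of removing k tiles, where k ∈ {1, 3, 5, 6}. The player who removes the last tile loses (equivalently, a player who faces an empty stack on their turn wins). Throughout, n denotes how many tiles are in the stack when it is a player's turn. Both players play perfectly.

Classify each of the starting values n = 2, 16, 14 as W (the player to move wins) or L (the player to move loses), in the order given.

Label each position W (a win for the player to move) or L (a loss). A position with no legal move is W; any other position is W exactly when some move reaches an L, and L when every move reaches a W.
n=0: no move; the opponent has just taken the last tile and therefore loses → W
n=1: →0(W) only, which is W, so L
n=2: →1(L), so W
n=3: →2(W), 0(W) — all W, so L
n=4: →3(L), so W
n=5: →4(W), 2(W), 0(W) — all W, so L
n=6: →5(L), so W
n=7: →1(L), so W
n=8: →5(L), so W
n=9: →3(L), so W
n=10: →5(L), so W
n=11: →5(L), so W
n=12: →11(W), 9(W), 7(W), 6(W) — all W, so L
n=13: →12(L), so W
n=14: →13(W), 11(W), 9(W), 8(W) — all W, so L
n=15: →14(L), so W
n=16: →15(W), 13(W), 11(W), 10(W) — all W, so L

2: W, 16: L, 14: L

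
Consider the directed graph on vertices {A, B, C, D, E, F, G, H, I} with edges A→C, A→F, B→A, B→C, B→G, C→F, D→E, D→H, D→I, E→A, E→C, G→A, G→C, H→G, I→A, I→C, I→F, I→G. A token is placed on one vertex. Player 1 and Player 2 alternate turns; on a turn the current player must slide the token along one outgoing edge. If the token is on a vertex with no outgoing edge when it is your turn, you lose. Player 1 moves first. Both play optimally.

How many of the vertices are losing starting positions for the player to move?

Classify positions by backward induction: terminal positions (no move available) are L. From any other position, the mover wins iff some move reaches an L.
Every edge goes from a vertex to one that appears earlier in the order F, C, A, G, I, H, E, D, B, so processing vertices in that order labels each vertex after all of its successors.
F: no outgoing edge → L
C: W (go to F, an L position)
A: W (go to F, an L position)
G: L (options A(W), C(W) are all W)
I: W (go to G, an L position)
H: W (go to G, an L position)
E: L (options A(W), C(W) are all W)
D: W (go to E, an L position)
B: W (go to G, an L position)
The L vertices are E, F, G; that is 3 in all.

3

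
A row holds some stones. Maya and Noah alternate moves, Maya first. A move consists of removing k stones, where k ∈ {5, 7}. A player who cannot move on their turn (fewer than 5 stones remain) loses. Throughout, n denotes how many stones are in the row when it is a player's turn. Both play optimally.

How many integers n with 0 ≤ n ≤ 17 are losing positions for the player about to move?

10

Compute win/loss labels from the base case upward. A position with no move is L. Any other position is W if it can reach an L in one move, else L.
n=0: no move → L
n=1: no move → L
n=2: no move → L
n=3: no move → L
n=4: no move → L
n=5: reaches L-position 0 → W
n=6: reaches L-position 1 → W
n=7: reaches L-position 2 → W
n=8: reaches L-position 3 → W
n=9: reaches L-position 4 → W
n=10: reaches L-position 3 → W
n=11: reaches L-position 4 → W
n=12: only reaches 7(W), 5(W), all W → L
n=13: only reaches 8(W), 6(W), all W → L
n=14: only reaches 9(W), 7(W), all W → L
n=15: only reaches 10(W), 8(W), all W → L
n=16: only reaches 11(W), 9(W), all W → L
n=17: reaches L-position 12 → W
L entries with 0 ≤ n ≤ 17: n = 0, 1, 2, 3, 4, 12, 13, 14, 15, 16; that makes 10.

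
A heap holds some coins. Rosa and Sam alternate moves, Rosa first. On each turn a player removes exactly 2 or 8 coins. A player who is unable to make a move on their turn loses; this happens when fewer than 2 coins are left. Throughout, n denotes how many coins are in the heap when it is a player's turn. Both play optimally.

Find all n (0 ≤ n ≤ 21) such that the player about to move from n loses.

Compute win/loss labels from the base case upward. A position with no move is L. Any other position is W if it can reach an L in one move, else L.
n=0: no move → L
n=1: no move → L
n=2: →0(L), so W
n=3: →1(L), so W
n=4: →2(W) only, which is W, so L
n=5: →3(W) only, which is W, so L
n=6: →4(L), so W
n=7: →5(L), so W
n=8: →0(L), so W
n=9: →1(L), so W
n=10: →8(W), 2(W) — all W, so L
n=11: →9(W), 3(W) — all W, so L
n=12: →10(L), so W
n=13: →11(L), so W
n=14: →12(W), 6(W) — all W, so L
n=15: →13(W), 7(W) — all W, so L
n=16: →14(L), so W
n=17: →15(L), so W
n=18: →10(L), so W
n=19: →11(L), so W
n=20: →18(W), 12(W) — all W, so L
n=21: →19(W), 13(W) — all W, so L
The losing starting values of n are exactly the entries labelled L in this table (10 of them).

0, 1, 4, 5, 10, 11, 14, 15, 20, 21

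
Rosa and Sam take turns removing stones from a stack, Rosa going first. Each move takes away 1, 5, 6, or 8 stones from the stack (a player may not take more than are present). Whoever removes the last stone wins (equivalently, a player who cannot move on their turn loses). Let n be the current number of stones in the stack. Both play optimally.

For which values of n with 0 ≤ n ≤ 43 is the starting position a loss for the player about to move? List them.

Compute win/loss labels from the base case upward. A position with no move is L. Any other position is W if it can reach an L in one move, else L.
n=0: no move → L
n=1: →0(L), so W
n=2: →1(W) only, which is W, so L
n=3: →2(L), so W
n=4: →3(W) only, which is W, so L
n=5: →4(L), so W
n=6: →0(L), so W
n=7: →2(L), so W
n=8: →2(L), so W
n=9: →4(L), so W
n=10: →4(L), so W
n=11: →10(W), 6(W), 5(W), 3(W) — all W, so L
n=12: →11(L), so W
n=13: →12(W), 8(W), 7(W), 5(W) — all W, so L
n=14: →13(L), so W
n=15: →14(W), 10(W), 9(W), 7(W) — all W, so L
n=16: →15(L), so W
n=17: →11(L), so W
n=18: →13(L), so W
n=19: →13(L), so W
n=20: →15(L), so W
n=21: →15(L), so W
n=22: →21(W), 17(W), 16(W), 14(W) — all W, so L
n=23: →22(L), so W
n=24: →23(W), 19(W), 18(W), 16(W) — all W, so L
n=25: →24(L), so W
n=26: →25(W), 21(W), 20(W), 18(W) — all W, so L
n=27: →26(L), so W
n=28: →22(L), so W
n=29: →24(L), so W
n=30: →24(L), so W
n=31: →26(L), so W
n=32: →26(L), so W
n=33: →32(W), 28(W), 27(W), 25(W) — all W, so L
n=34: →33(L), so W
n=35: →34(W), 30(W), 29(W), 27(W) — all W, so L
n=36: →35(L), so W
n=37: →36(W), 32(W), 31(W), 29(W) — all W, so L
n=38: →37(L), so W
n=39: →33(L), so W
n=40: →35(L), so W
n=41: →35(L), so W
n=42: →37(L), so W
n=43: →37(L), so W
The losing starting values of n are exactly the entries labelled L in this table (12 of them).

0, 2, 4, 11, 13, 15, 22, 24, 26, 33, 35, 37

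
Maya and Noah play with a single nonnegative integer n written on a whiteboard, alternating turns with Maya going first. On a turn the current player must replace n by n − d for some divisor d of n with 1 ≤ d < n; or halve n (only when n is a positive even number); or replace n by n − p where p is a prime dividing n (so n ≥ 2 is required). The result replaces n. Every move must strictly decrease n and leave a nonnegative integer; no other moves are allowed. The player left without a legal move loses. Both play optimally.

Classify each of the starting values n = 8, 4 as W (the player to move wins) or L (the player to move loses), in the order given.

8: W, 4: L

Work bottom-up. With no move the player to move loses. Otherwise the position is W if at least one move leads to an L position for the opponent, and L if every move leads to a W.
n=0: no move → L
n=1: no move → L
n=2: can move to 0, which is L ⇒ W
n=3: can move to 0, which is L ⇒ W
n=4: moves to 2(W), 3(W); every one is W ⇒ L
n=5: can move to 0, which is L ⇒ W
n=6: can move to 4, which is L ⇒ W
n=7: can move to 0, which is L ⇒ W
n=8: can move to 4, which is L ⇒ W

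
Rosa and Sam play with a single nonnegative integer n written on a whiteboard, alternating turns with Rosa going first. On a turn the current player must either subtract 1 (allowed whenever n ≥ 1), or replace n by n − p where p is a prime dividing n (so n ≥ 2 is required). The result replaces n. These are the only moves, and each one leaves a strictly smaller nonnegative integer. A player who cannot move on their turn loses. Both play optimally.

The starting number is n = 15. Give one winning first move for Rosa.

Move to 12.

Work bottom-up. With no move the player to move loses. Otherwise the position is W if at least one move leads to an L position for the opponent, and L if every move leads to a W.
n=0: no move → L
n=1: →0(L), so W
n=2: →0(L), so W
n=3: →0(L), so W
n=4: →2(W), 3(W) — all W, so L
n=5: →0(L), so W
n=6: →4(L), so W
n=7: →0(L), so W
n=8: →6(W), 7(W) — all W, so L
n=9: →8(L), so W
n=10: →8(L), so W
n=11: →0(L), so W
n=12: →9(W), 10(W), 11(W) — all W, so L
n=13: →0(L), so W
n=14: →12(L), so W
n=15: →12(L), so W
From 15, the L positions reachable in one move are: 12.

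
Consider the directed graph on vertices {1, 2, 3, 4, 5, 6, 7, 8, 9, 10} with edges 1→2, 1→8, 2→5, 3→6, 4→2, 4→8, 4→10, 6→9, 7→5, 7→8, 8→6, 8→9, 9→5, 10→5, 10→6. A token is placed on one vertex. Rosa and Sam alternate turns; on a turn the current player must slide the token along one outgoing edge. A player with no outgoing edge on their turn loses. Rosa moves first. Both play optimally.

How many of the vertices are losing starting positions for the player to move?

4

Label each position W (a win for the player to move) or L (a loss). A position with no legal move is L; any other position is W exactly when some move reaches an L, and L when every move reaches a W.
Every edge goes from a vertex to one that appears earlier in the order 5, 9, 6, 3, 10, 8, 2, 1, 4, 7, so processing vertices in that order labels each vertex after all of its successors.
5: no outgoing edge → L
9: can move to 5, which is L ⇒ W
6: the only move is to 9(W), a W ⇒ L
3: can move to 6, which is L ⇒ W
10: can move to 6, which is L ⇒ W
8: can move to 6, which is L ⇒ W
2: can move to 5, which is L ⇒ W
1: moves to 2(W), 8(W); every one is W ⇒ L
4: moves to 2(W), 8(W), 10(W); every one is W ⇒ L
7: can move to 5, which is L ⇒ W
The L vertices are 1, 4, 5, 6; that is 4 in all.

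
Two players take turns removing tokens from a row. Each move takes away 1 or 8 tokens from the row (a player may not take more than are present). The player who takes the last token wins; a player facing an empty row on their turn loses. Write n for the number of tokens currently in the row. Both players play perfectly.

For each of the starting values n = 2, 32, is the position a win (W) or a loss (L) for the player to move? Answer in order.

2: L, 32: W

Use the standard recursion: the mover loses at a terminal position; elsewhere, the mover wins exactly when some move hands the opponent an L position.
n=0: no move → L
n=1: →0(L), so W
n=2: →1(W) only, which is W, so L
n=3: →2(L), so W
n=4: →3(W) only, which is W, so L
n=5: →4(L), so W
n=6: →5(W) only, which is W, so L
n=7: →6(L), so W
n=8: →0(L), so W
n=9: →8(W), 1(W) — all W, so L
n=10: →9(L), so W
n=11: →10(W), 3(W) — all W, so L
n=12: →11(L), so W
n=13: →12(W), 5(W) — all W, so L
n=14: →13(L), so W
n=15: →14(W), 7(W) — all W, so L
n=16: →15(L), so W
n=17: →9(L), so W
n=18: →17(W), 10(W) — all W, so L
n=19: →18(L), so W
n=20: →19(W), 12(W) — all W, so L
n=21: →20(L), so W
n=22: →21(W), 14(W) — all W, so L
n=23: →22(L), so W
n=24: →23(W), 16(W) — all W, so L
n=25: →24(L), so W
n=26: →18(L), so W
n=27: →26(W), 19(W) — all W, so L
n=28: →27(L), so W
n=29: →28(W), 21(W) — all W, so L
n=30: →29(L), so W
n=31: →30(W), 23(W) — all W, so L
n=32: →31(L), so W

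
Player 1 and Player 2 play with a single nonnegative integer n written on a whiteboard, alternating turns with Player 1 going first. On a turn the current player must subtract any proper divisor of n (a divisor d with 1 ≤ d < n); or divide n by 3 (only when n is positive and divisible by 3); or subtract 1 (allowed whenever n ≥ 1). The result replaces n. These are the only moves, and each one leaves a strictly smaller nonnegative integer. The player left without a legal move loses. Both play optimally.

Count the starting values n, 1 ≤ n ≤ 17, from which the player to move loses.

Compute win/loss labels from the base case upward. A position with no move is L. Any other position is W if it can reach an L in one move, else L.
n=0: no move → L
n=1: →0(L), so W
n=2: →1(W) only, which is W, so L
n=3: →2(L), so W
n=4: →2(L), so W
n=5: →4(W) only, which is W, so L
n=6: →2(L), so W
n=7: →6(W) only, which is W, so L
n=8: →7(L), so W
n=9: →3(W), 6(W), 8(W) — all W, so L
n=10: →5(L), so W
n=11: →10(W) only, which is W, so L
n=12: →9(L), so W
n=13: →12(W) only, which is W, so L
n=14: →7(L), so W
n=15: →5(L), so W
n=16: →8(W), 12(W), 14(W), 15(W) — all W, so L
n=17: →16(L), so W
L entries with 1 ≤ n ≤ 17 (n=0 is outside the asked range and is not counted): n = 2, 5, 7, 9, 11, 13, 16; that makes 7.

7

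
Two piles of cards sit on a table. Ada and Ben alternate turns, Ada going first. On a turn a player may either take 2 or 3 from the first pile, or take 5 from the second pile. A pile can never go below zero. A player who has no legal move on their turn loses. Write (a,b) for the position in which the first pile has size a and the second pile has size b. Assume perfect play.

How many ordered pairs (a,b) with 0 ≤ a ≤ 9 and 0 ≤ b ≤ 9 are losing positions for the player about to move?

Classify positions by backward induction: terminal positions (no move available) are L. From any other position, the mover wins iff some move reaches an L.
Every move lowers a or b (never raises either), so fill the grid row by row in increasing a, and left to right within a row: each cell's successors are then already labelled.
      b=0  b=1  b=2  b=3  b=4  b=5  b=6  b=7  b=8  b=9
a=0:    L    L    L    L    L    W    W    W    W    W
a=1:    L    L    L    L    L    W    W    W    W    W
a=2:    W    W    W    W    W    L    L    L    L    L
a=3:    W    W    W    W    W    L    L    L    L    L
a=4:    W    W    W    W    W    W    W    W    W    W
a=5:    L    L    L    L    L    W    W    W    W    W
a=6:    L    L    L    L    L    W    W    W    W    W
a=7:    W    W    W    W    W    L    L    L    L    L
a=8:    W    W    W    W    W    L    L    L    L    L
a=9:    W    W    W    W    W    W    W    W    W    W
Cells with no legal move (terminal, hence L): (0,0), (0,1), (0,2), (0,3), (0,4), (1,0), (1,1), (1,2), (1,3), (1,4).
The remaining L cells, each justified by listing all of its moves:
(2,5): L (options (0,5)(W), (2,0)(W) are all W)
(2,6): L (options (0,6)(W), (2,1)(W) are all W)
(2,7): L (options (0,7)(W), (2,2)(W) are all W)
(2,8): L (options (0,8)(W), (2,3)(W) are all W)
(2,9): L (options (0,9)(W), (2,4)(W) are all W)
(3,5): L (options (1,5)(W), (0,5)(W), (3,0)(W) are all W)
(3,6): L (options (1,6)(W), (0,6)(W), (3,1)(W) are all W)
(3,7): L (options (1,7)(W), (0,7)(W), (3,2)(W) are all W)
(3,8): L (options (1,8)(W), (0,8)(W), (3,3)(W) are all W)
(3,9): L (options (1,9)(W), (0,9)(W), (3,4)(W) are all W)
(5,0): L (options (3,0)(W), (2,0)(W) are all W)
(5,1): L (options (3,1)(W), (2,1)(W) are all W)
(5,2): L (options (3,2)(W), (2,2)(W) are all W)
(5,3): L (options (3,3)(W), (2,3)(W) are all W)
(5,4): L (options (3,4)(W), (2,4)(W) are all W)
(6,0): L (options (4,0)(W), (3,0)(W) are all W)
(6,1): L (options (4,1)(W), (3,1)(W) are all W)
(6,2): L (options (4,2)(W), (3,2)(W) are all W)
(6,3): L (options (4,3)(W), (3,3)(W) are all W)
(6,4): L (options (4,4)(W), (3,4)(W) are all W)
(7,5): L (options (5,5)(W), (4,5)(W), (7,0)(W) are all W)
(7,6): L (options (5,6)(W), (4,6)(W), (7,1)(W) are all W)
(7,7): L (options (5,7)(W), (4,7)(W), (7,2)(W) are all W)
(7,8): L (options (5,8)(W), (4,8)(W), (7,3)(W) are all W)
(7,9): L (options (5,9)(W), (4,9)(W), (7,4)(W) are all W)
(8,5): L (options (6,5)(W), (5,5)(W), (8,0)(W) are all W)
(8,6): L (options (6,6)(W), (5,6)(W), (8,1)(W) are all W)
(8,7): L (options (6,7)(W), (5,7)(W), (8,2)(W) are all W)
(8,8): L (options (6,8)(W), (5,8)(W), (8,3)(W) are all W)
(8,9): L (options (6,9)(W), (5,9)(W), (8,4)(W) are all W)
Every other cell has at least one move into one of the L cells above, so it is W.
L cells per row: a=0: 5, a=1: 5, a=2: 5, a=3: 5, a=4: 0, a=5: 5, a=6: 5, a=7: 5, a=8: 5, a=9: 0; total 40.

40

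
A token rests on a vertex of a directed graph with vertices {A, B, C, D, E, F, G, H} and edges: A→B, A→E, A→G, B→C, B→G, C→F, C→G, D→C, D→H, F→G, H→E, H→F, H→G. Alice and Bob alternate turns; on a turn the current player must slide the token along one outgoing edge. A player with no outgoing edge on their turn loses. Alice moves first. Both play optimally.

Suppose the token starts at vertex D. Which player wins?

Bob wins.

Use the standard recursion: the mover loses at a terminal position; elsewhere, the mover wins exactly when some move hands the opponent an L position.
Every edge goes from a vertex to one that appears earlier in the order E, G, F, H, C, B, A, D, so processing vertices in that order labels each vertex after all of its successors.
E: no outgoing edge → L
G: no outgoing edge → L
F: can move to G, which is L ⇒ W
H: can move to G, which is L ⇒ W
C: can move to G, which is L ⇒ W
B: can move to G, which is L ⇒ W
A: can move to G, which is L ⇒ W
D: moves to C(W), H(W); every one is W ⇒ L
The starting position D is L: whatever Alice does, the opponent receives a W position.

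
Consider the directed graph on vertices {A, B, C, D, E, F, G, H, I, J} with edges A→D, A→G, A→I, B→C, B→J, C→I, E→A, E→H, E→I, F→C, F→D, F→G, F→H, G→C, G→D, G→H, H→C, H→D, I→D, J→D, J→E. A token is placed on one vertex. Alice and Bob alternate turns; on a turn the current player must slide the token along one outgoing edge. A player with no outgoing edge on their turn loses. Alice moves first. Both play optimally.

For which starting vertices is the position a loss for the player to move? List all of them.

C, D, E

Compute win/loss labels from the base case upward. A position with no move is L. Any other position is W if it can reach an L in one move, else L.
Every edge goes from a vertex to one that appears earlier in the order D, I, C, H, G, A, E, F, J, B, so processing vertices in that order labels each vertex after all of its successors.
D: no outgoing edge → L
I: W (go to D, an L position)
C: L (sole option I(W) is W)
H: W (go to C, an L position)
G: W (go to C, an L position)
A: W (go to D, an L position)
E: L (options A(W), H(W), I(W) are all W)
F: W (go to C, an L position)
J: W (go to E, an L position)
B: W (go to C, an L position)
Reading off the rows marked L gives the requested list; there are 3 such vertices.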